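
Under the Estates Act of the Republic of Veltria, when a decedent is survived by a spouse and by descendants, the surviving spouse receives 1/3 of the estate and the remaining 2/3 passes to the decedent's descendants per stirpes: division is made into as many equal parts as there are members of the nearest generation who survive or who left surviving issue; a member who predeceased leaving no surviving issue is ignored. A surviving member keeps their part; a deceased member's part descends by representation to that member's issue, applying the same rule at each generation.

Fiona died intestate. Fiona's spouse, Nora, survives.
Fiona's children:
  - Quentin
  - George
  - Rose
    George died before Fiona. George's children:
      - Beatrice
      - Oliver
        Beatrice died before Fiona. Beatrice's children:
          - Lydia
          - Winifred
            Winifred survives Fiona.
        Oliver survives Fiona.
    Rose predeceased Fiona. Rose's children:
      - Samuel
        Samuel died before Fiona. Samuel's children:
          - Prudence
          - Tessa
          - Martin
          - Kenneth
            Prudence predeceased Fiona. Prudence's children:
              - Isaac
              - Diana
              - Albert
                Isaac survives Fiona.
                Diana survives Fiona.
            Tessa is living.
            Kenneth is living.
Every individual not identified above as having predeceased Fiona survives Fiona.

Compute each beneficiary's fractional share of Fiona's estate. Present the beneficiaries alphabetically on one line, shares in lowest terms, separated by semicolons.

Albert 1/54; Diana 1/54; Isaac 1/54; Kenneth 1/18; Lydia 1/18; Martin 1/18; Nora 1/3; Oliver 1/9; Quentin 2/9; Tessa 1/18; Winifred 1/18

Nora, as surviving spouse, takes 1/3.
The remaining 2/3 passes to Fiona's descendants per stirpes.
The 2/3 is divided into 3 equal shares of 2/9 among Quentin, George, Rose.
Quentin is living and takes 2/9.
George predeceased; the 2/9 allotted to George's branch passes to George's issue by representation.
The 2/9 is divided into 2 equal shares of 1/9 among Beatrice, Oliver.
Beatrice predeceased; the 1/9 allotted to Beatrice's branch passes to Beatrice's issue by representation.
The 1/9 is divided into 2 equal shares of 1/18 among Lydia, Winifred.
Lydia is living and takes 1/18.
Winifred is living and takes 1/18.
Oliver is living and takes 1/9.
Rose predeceased; the 2/9 allotted to Rose's branch passes to Rose's issue by representation.
Samuel's line is the sole branch at this level, so the full 2/9 passes to Samuel's issue by representation.
The 2/9 is divided into 4 equal shares of 1/18 among Prudence, Tessa, Martin, Kenneth.
Prudence predeceased; the 1/18 allotted to Prudence's branch passes to Prudence's issue by representation.
The 1/18 is divided into 3 equal shares of 1/54 among Isaac, Diana, Albert.
Isaac is living and takes 1/54.
Diana is living and takes 1/54.
Albert is living and takes 1/54.
Tessa is living and takes 1/18.
Martin is living and takes 1/18.
Kenneth is living and takes 1/18.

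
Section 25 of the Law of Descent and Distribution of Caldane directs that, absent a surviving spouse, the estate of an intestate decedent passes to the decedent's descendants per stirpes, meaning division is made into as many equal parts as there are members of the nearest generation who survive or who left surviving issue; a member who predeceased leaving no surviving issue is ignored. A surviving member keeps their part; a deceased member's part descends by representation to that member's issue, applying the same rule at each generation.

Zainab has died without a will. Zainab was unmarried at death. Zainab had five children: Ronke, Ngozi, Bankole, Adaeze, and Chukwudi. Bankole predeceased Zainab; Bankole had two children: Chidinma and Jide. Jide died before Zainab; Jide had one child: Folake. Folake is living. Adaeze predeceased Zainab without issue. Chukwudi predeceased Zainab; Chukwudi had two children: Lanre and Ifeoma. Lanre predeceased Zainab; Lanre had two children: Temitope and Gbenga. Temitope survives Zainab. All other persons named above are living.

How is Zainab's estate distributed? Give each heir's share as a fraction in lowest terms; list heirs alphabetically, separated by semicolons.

Chidinma 1/8; Folake 1/8; Gbenga 1/16; Ifeoma 1/8; Ngozi 1/4; Ronke 1/4; Temitope 1/16

There is no surviving spouse, so the entire estate passes to Zainab's descendants per stirpes.
Adaeze left no surviving issue, so that branch lapses and is disregarded.
The estate is divided into 4 equal shares of 1/4 among Ronke, Ngozi, Bankole, Chukwudi.
Ronke is living and takes 1/4.
Ngozi is living and takes 1/4.
Bankole predeceased; the 1/4 allotted to Bankole's branch passes to Bankole's issue by representation.
The 1/4 is divided into 2 equal shares of 1/8 among Chidinma, Jide.
Chidinma is living and takes 1/8.
Jide predeceased; the 1/8 allotted to Jide's branch passes to Jide's issue by representation.
Folake is the sole taker at this level and receives the full 1/8.
Chukwudi predeceased; the 1/4 allotted to Chukwudi's branch passes to Chukwudi's issue by representation.
The 1/4 is divided into 2 equal shares of 1/8 among Lanre, Ifeoma.
Lanre predeceased; the 1/8 allotted to Lanre's branch passes to Lanre's issue by representation.
The 1/8 is divided into 2 equal shares of 1/16 among Temitope, Gbenga.
Temitope is living and takes 1/16.
Gbenga is living and takes 1/16.
Ifeoma is living and takes 1/8.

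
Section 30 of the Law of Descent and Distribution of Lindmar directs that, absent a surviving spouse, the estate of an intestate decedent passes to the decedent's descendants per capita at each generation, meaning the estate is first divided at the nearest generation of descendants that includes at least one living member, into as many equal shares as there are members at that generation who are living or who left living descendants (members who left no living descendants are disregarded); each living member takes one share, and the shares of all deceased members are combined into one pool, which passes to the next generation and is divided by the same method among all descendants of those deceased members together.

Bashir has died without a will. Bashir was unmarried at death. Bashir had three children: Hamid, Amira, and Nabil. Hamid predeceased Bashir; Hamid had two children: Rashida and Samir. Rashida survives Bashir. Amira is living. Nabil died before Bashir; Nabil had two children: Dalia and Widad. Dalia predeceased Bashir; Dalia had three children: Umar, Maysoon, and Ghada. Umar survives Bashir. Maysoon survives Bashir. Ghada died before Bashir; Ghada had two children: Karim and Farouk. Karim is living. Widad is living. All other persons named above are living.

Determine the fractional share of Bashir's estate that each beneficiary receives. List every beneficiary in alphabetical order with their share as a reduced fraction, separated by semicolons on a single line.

There is no surviving spouse, so the entire estate passes to Bashir's descendants per capita at each generation.
At generation 1 (Hamid, Amira, Nabil) there are 3 shares of (1)/3 = 1/3 each.
Living: Amira — each takes 1/3.
Deceased: Hamid and Nabil. Their combined 2/3 is pooled and carried to generation 2.
At generation 2 (Rashida, Samir, Dalia, Widad) there are 4 shares of (2/3)/4 = 1/6 each.
Living: Rashida, Samir, and Widad — each takes 1/6.
Deceased: Dalia. That 1/6 share is carried to generation 3.
At generation 3 (Umar, Maysoon, Ghada) there are 3 shares of (1/6)/3 = 1/18 each.
Living: Umar and Maysoon — each takes 1/18.
Deceased: Ghada. That 1/18 share is carried to generation 4.
At generation 4 (Karim, Farouk) there are 2 shares of (1/18)/2 = 1/36 each.
Living: Karim and Farouk — each takes 1/36.

Amira 1/3; Farouk 1/36; Karim 1/36; Maysoon 1/18; Rashida 1/6; Samir 1/6; Umar 1/18; Widad 1/6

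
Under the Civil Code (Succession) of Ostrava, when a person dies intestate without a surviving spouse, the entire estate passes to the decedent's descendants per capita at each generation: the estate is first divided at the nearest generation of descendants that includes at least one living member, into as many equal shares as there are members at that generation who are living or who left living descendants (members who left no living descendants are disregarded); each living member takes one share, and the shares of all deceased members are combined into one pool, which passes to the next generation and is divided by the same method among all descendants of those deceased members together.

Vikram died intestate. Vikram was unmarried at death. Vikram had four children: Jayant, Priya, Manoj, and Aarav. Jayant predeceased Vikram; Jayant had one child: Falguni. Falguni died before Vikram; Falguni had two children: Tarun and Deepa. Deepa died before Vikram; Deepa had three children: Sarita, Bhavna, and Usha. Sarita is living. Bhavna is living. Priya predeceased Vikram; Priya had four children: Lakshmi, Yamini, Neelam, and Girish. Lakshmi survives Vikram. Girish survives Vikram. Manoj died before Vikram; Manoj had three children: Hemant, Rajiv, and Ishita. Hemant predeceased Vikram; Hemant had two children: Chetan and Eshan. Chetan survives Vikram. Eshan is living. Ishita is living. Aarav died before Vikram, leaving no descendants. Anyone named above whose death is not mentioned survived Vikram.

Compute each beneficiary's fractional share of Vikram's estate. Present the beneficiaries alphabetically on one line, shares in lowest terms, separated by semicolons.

Bhavna 1/48; Chetan 1/16; Eshan 1/16; Girish 1/8; Ishita 1/8; Lakshmi 1/8; Neelam 1/8; Rajiv 1/8; Sarita 1/48; Tarun 1/16; Usha 1/48; Yamini 1/8

There is no surviving spouse, so the entire estate passes to Vikram's descendants per capita at each generation.
No one at generation 1 (Jayant, Priya, Manoj) is living; moving to the next generation.
At generation 2 (Falguni, Lakshmi, Yamini, Neelam, Girish, Hemant, Rajiv, Ishita) there are 8 shares of (1)/8 = 1/8 each.
Living: Lakshmi, Yamini, Neelam, Girish, Rajiv, and Ishita — each takes 1/8.
Deceased: Falguni and Hemant. Their combined 1/4 is pooled and carried to generation 3.
At generation 3 (Tarun, Deepa, Chetan, Eshan) there are 4 shares of (1/4)/4 = 1/16 each.
Living: Tarun, Chetan, and Eshan — each takes 1/16.
Deceased: Deepa. That 1/16 share is carried to generation 4.
At generation 4 (Sarita, Bhavna, Usha) there are 3 shares of (1/16)/3 = 1/48 each.
Living: Sarita, Bhavna, and Usha — each takes 1/48.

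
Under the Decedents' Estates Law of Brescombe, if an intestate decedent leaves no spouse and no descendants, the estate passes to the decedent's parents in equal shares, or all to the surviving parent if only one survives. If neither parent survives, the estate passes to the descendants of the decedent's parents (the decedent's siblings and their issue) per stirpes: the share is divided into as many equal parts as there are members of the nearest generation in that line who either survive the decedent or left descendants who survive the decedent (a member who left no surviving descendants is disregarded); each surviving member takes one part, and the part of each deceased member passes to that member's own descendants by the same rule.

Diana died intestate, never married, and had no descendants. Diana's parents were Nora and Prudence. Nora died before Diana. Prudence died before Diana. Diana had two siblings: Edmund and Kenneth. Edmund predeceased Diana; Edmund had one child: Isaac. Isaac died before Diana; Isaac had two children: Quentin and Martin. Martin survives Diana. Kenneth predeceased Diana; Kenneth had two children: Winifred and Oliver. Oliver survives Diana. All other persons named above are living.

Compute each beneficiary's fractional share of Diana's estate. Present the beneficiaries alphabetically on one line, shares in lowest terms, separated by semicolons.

Martin 1/4; Oliver 1/4; Quentin 1/4; Winifred 1/4

Neither parent survives and there are no descendants, so the estate passes to Diana's siblings and their issue per stirpes.
The estate is divided into 2 equal shares of 1/2 among Edmund, Kenneth.
Edmund predeceased; the 1/2 allotted to Edmund's branch passes to Edmund's issue by representation.
Isaac's line is the sole branch at this level, so the full 1/2 passes to Isaac's issue by representation.
The 1/2 is divided into 2 equal shares of 1/4 among Quentin, Martin.
Quentin is living and takes 1/4.
Martin is living and takes 1/4.
Kenneth predeceased; the 1/2 allotted to Kenneth's branch passes to Kenneth's issue by representation.
The 1/2 is divided into 2 equal shares of 1/4 among Winifred, Oliver.
Winifred is living and takes 1/4.
Oliver is living and takes 1/4.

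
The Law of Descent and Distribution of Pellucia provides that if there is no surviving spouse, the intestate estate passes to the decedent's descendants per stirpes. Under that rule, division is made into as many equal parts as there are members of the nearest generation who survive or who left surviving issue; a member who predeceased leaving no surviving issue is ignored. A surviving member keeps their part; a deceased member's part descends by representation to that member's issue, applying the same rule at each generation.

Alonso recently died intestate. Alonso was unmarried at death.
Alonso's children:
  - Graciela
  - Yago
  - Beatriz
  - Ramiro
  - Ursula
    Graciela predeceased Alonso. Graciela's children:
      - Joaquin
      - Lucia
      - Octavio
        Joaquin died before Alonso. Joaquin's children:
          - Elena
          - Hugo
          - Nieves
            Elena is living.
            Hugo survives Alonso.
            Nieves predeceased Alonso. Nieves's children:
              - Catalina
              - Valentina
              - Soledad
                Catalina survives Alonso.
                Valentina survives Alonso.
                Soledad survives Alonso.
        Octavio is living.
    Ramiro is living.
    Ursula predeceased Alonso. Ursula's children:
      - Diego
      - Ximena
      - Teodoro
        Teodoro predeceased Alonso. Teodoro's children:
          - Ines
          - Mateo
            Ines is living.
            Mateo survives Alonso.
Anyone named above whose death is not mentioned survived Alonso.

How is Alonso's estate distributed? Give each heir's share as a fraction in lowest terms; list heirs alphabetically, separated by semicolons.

There is no surviving spouse, so the entire estate passes to Alonso's descendants per stirpes.
The estate is divided into 5 equal shares of 1/5 among Graciela, Yago, Beatriz, Ramiro, Ursula.
Graciela predeceased; the 1/5 allotted to Graciela's branch passes to Graciela's issue by representation.
The 1/5 is divided into 3 equal shares of 1/15 among Joaquin, Lucia, Octavio.
Joaquin predeceased; the 1/15 allotted to Joaquin's branch passes to Joaquin's issue by representation.
The 1/15 is divided into 3 equal shares of 1/45 among Elena, Hugo, Nieves.
Elena is living and takes 1/45.
Hugo is living and takes 1/45.
Nieves predeceased; the 1/45 allotted to Nieves's branch passes to Nieves's issue by representation.
The 1/45 is divided into 3 equal shares of 1/135 among Catalina, Valentina, Soledad.
Catalina is living and takes 1/135.
Valentina is living and takes 1/135.
Soledad is living and takes 1/135.
Lucia is living and takes 1/15.
Octavio is living and takes 1/15.
Yago is living and takes 1/5.
Beatriz is living and takes 1/5.
Ramiro is living and takes 1/5.
Ursula predeceased; the 1/5 allotted to Ursula's branch passes to Ursula's issue by representation.
The 1/5 is divided into 3 equal shares of 1/15 among Diego, Ximena, Teodoro.
Diego is living and takes 1/15.
Ximena is living and takes 1/15.
Teodoro predeceased; the 1/15 allotted to Teodoro's branch passes to Teodoro's issue by representation.
The 1/15 is divided into 2 equal shares of 1/30 among Ines, Mateo.
Ines is living and takes 1/30.
Mateo is living and takes 1/30.

Beatriz 1/5; Catalina 1/135; Diego 1/15; Elena 1/45; Hugo 1/45; Ines 1/30; Lucia 1/15; Mateo 1/30; Octavio 1/15; Ramiro 1/5; Soledad 1/135; Valentina 1/135; Ximena 1/15; Yago 1/5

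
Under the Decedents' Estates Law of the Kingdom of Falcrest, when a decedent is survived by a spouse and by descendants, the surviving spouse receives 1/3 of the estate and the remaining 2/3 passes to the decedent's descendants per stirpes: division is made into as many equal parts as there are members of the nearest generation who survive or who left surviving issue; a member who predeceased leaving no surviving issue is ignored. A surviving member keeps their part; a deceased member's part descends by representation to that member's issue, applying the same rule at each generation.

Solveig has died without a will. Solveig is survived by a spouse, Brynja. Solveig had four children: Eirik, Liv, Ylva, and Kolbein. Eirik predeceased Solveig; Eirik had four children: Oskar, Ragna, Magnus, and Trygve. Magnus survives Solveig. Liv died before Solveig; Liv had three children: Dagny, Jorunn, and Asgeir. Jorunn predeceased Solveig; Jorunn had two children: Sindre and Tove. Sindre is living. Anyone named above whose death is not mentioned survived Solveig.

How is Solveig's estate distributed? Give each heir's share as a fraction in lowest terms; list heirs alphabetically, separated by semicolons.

Brynja, as surviving spouse, takes 1/3.
The remaining 2/3 passes to Solveig's descendants per stirpes.
The 2/3 is divided into 4 equal shares of 1/6 among Eirik, Liv, Ylva, Kolbein.
Eirik predeceased; the 1/6 allotted to Eirik's branch passes to Eirik's issue by representation.
The 1/6 is divided into 4 equal shares of 1/24 among Oskar, Ragna, Magnus, Trygve.
Oskar is living and takes 1/24.
Ragna is living and takes 1/24.
Magnus is living and takes 1/24.
Trygve is living and takes 1/24.
Liv predeceased; the 1/6 allotted to Liv's branch passes to Liv's issue by representation.
The 1/6 is divided into 3 equal shares of 1/18 among Dagny, Jorunn, Asgeir.
Dagny is living and takes 1/18.
Jorunn predeceased; the 1/18 allotted to Jorunn's branch passes to Jorunn's issue by representation.
The 1/18 is divided into 2 equal shares of 1/36 among Sindre, Tove.
Sindre is living and takes 1/36.
Tove is living and takes 1/36.
Asgeir is living and takes 1/18.
Ylva is living and takes 1/6.
Kolbein is living and takes 1/6.

Asgeir 1/18; Brynja 1/3; Dagny 1/18; Kolbein 1/6; Magnus 1/24; Oskar 1/24; Ragna 1/24; Sindre 1/36; Tove 1/36; Trygve 1/24; Ylva 1/6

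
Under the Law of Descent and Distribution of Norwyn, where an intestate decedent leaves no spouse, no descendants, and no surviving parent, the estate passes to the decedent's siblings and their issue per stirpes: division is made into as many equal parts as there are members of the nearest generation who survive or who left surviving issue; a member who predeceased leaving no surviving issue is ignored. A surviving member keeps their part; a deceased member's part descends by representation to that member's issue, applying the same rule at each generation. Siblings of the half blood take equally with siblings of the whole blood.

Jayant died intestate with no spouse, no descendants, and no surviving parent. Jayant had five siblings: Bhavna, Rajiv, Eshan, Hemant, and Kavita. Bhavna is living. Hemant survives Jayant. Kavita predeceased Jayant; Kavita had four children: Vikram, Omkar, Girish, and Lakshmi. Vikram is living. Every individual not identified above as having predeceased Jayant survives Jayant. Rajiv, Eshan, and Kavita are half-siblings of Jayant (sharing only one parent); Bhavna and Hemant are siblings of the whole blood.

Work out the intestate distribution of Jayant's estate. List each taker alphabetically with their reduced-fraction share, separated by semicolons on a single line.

Bhavna 1/5; Eshan 1/5; Girish 1/20; Hemant 1/5; Lakshmi 1/20; Omkar 1/20; Rajiv 1/5; Vikram 1/20

No spouse, descendants, or parent survives, so the estate passes to Jayant's siblings per stirpes.
Half-blood and whole-blood siblings take equally under the stated rule.
The estate is divided into 5 equal shares of 1/5 among Bhavna, Rajiv, Eshan, Hemant, Kavita.
Bhavna is living and takes 1/5.
Rajiv is living and takes 1/5.
Eshan is living and takes 1/5.
Hemant is living and takes 1/5.
Kavita predeceased; the 1/5 allotted to Kavita's branch passes to Kavita's issue by representation.
The 1/5 is divided into 4 equal shares of 1/20 among Vikram, Omkar, Girish, Lakshmi.
Vikram is living and takes 1/20.
Omkar is living and takes 1/20.
Girish is living and takes 1/20.
Lakshmi is living and takes 1/20.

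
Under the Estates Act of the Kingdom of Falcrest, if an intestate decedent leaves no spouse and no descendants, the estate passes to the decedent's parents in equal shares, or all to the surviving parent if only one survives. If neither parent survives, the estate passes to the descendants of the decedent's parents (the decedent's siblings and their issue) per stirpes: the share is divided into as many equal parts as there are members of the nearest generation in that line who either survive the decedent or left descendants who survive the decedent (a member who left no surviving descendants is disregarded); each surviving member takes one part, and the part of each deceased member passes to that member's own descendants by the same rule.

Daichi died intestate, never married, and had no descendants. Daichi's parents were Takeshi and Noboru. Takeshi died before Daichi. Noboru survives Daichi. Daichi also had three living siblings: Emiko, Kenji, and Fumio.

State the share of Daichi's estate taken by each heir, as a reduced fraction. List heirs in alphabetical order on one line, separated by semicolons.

Only one parent, Noboru, survives, so Noboru takes the entire estate. The siblings take nothing because a surviving parent has priority.

Noboru 1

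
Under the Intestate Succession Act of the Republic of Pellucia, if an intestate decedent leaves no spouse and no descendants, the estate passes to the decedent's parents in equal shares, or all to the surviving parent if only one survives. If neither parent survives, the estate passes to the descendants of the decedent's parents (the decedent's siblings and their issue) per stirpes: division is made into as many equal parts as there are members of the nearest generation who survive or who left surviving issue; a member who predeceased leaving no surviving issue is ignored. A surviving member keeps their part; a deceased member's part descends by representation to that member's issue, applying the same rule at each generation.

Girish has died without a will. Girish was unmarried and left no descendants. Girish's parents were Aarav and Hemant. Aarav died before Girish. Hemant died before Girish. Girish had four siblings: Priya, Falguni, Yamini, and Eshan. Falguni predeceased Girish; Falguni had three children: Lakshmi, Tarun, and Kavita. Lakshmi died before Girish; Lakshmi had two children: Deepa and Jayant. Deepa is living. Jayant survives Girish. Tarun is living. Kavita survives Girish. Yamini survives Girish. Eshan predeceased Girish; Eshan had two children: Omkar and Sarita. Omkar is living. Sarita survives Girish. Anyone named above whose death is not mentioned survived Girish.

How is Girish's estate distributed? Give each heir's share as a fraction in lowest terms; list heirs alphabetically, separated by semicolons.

Neither parent survives and there are no descendants, so the estate passes to Girish's siblings and their issue per stirpes.
The estate is divided into 4 equal shares of 1/4 among Priya, Falguni, Yamini, Eshan.
Priya is living and takes 1/4.
Falguni predeceased; the 1/4 allotted to Falguni's branch passes to Falguni's issue by representation.
The 1/4 is divided into 3 equal shares of 1/12 among Lakshmi, Tarun, Kavita.
Lakshmi predeceased; the 1/12 allotted to Lakshmi's branch passes to Lakshmi's issue by representation.
The 1/12 is divided into 2 equal shares of 1/24 among Deepa, Jayant.
Deepa is living and takes 1/24.
Jayant is living and takes 1/24.
Tarun is living and takes 1/12.
Kavita is living and takes 1/12.
Yamini is living and takes 1/4.
Eshan predeceased; the 1/4 allotted to Eshan's branch passes to Eshan's issue by representation.
The 1/4 is divided into 2 equal shares of 1/8 among Omkar, Sarita.
Omkar is living and takes 1/8.
Sarita is living and takes 1/8.

Deepa 1/24; Jayant 1/24; Kavita 1/12; Omkar 1/8; Priya 1/4; Sarita 1/8; Tarun 1/12; Yamini 1/4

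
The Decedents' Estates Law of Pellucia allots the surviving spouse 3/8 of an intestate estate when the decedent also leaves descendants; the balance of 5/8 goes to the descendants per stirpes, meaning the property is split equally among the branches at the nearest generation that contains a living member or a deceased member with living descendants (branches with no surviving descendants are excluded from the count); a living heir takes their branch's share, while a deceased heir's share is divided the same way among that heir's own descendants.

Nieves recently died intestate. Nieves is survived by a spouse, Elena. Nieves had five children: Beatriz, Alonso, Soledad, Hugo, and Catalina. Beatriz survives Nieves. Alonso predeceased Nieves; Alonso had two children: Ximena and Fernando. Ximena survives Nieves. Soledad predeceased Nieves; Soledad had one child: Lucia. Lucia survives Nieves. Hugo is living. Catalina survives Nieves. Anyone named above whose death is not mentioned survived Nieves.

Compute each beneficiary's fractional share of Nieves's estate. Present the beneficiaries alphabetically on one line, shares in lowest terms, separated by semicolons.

Beatriz 1/8; Catalina 1/8; Elena 3/8; Fernando 1/16; Hugo 1/8; Lucia 1/8; Ximena 1/16

Elena, as surviving spouse, takes 3/8.
The remaining 5/8 passes to Nieves's descendants per stirpes.
The 5/8 is divided into 5 equal shares of 1/8 among Beatriz, Alonso, Soledad, Hugo, Catalina.
Beatriz is living and takes 1/8.
Alonso predeceased; the 1/8 allotted to Alonso's branch passes to Alonso's issue by representation.
The 1/8 is divided into 2 equal shares of 1/16 among Ximena, Fernando.
Ximena is living and takes 1/16.
Fernando is living and takes 1/16.
Soledad predeceased; the 1/8 allotted to Soledad's branch passes to Soledad's issue by representation.
Lucia is the sole taker at this level and receives the full 1/8.
Hugo is living and takes 1/8.
Catalina is living and takes 1/8.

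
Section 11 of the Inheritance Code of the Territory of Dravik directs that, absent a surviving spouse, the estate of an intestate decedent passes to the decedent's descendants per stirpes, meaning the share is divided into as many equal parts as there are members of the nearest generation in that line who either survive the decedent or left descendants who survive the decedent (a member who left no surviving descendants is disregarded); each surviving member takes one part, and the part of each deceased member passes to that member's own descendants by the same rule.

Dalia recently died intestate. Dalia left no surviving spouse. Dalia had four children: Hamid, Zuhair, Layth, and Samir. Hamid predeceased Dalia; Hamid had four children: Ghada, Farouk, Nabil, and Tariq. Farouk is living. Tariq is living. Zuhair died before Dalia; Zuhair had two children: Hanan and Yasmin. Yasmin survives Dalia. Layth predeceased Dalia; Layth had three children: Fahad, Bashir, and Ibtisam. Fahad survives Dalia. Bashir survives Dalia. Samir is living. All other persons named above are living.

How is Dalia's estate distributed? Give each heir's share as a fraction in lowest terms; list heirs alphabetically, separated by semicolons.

Bashir 1/12; Fahad 1/12; Farouk 1/16; Ghada 1/16; Hanan 1/8; Ibtisam 1/12; Nabil 1/16; Samir 1/4; Tariq 1/16; Yasmin 1/8

There is no surviving spouse, so the entire estate passes to Dalia's descendants per stirpes.
The estate is divided into 4 equal shares of 1/4 among Hamid, Zuhair, Layth, Samir.
Hamid predeceased; the 1/4 allotted to Hamid's branch passes to Hamid's issue by representation.
The 1/4 is divided into 4 equal shares of 1/16 among Ghada, Farouk, Nabil, Tariq.
Ghada is living and takes 1/16.
Farouk is living and takes 1/16.
Nabil is living and takes 1/16.
Tariq is living and takes 1/16.
Zuhair predeceased; the 1/4 allotted to Zuhair's branch passes to Zuhair's issue by representation.
The 1/4 is divided into 2 equal shares of 1/8 among Hanan, Yasmin.
Hanan is living and takes 1/8.
Yasmin is living and takes 1/8.
Layth predeceased; the 1/4 allotted to Layth's branch passes to Layth's issue by representation.
The 1/4 is divided into 3 equal shares of 1/12 among Fahad, Bashir, Ibtisam.
Fahad is living and takes 1/12.
Bashir is living and takes 1/12.
Ibtisam is living and takes 1/12.
Samir is living and takes 1/4.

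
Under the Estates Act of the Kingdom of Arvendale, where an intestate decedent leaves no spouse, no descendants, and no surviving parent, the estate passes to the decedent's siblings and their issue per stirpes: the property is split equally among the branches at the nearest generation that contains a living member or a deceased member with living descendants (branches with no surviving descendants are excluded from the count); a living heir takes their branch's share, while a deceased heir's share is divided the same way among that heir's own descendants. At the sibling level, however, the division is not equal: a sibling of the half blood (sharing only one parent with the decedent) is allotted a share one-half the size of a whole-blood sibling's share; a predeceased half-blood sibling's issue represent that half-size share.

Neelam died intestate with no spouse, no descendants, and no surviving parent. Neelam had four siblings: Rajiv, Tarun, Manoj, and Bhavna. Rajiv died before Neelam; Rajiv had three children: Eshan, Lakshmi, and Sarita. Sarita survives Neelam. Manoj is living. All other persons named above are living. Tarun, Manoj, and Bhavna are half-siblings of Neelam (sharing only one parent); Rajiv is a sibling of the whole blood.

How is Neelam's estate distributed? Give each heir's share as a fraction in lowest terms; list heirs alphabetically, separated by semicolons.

No spouse, descendants, or parent survives, so the estate passes to Neelam's siblings per stirpes.
Half-blood siblings count for one-half the weight of whole-blood siblings at the initial division.
Dividing 1 in proportion to weights (total weight 5/2): Rajiv (weight 1) → 2/5; Tarun (weight 1/2) → 1/5; Manoj (weight 1/2) → 1/5; Bhavna (weight 1/2) → 1/5.
Rajiv predeceased; the 2/5 allotted to Rajiv's branch passes to Rajiv's issue by representation.
The 2/5 is divided into 3 equal shares of 2/15 among Eshan, Lakshmi, Sarita.
Eshan is living and takes 2/15.
Lakshmi is living and takes 2/15.
Sarita is living and takes 2/15.
Tarun is living and takes 1/5.
Manoj is living and takes 1/5.
Bhavna is living and takes 1/5.

Bhavna 1/5; Eshan 2/15; Lakshmi 2/15; Manoj 1/5; Sarita 2/15; Tarun 1/5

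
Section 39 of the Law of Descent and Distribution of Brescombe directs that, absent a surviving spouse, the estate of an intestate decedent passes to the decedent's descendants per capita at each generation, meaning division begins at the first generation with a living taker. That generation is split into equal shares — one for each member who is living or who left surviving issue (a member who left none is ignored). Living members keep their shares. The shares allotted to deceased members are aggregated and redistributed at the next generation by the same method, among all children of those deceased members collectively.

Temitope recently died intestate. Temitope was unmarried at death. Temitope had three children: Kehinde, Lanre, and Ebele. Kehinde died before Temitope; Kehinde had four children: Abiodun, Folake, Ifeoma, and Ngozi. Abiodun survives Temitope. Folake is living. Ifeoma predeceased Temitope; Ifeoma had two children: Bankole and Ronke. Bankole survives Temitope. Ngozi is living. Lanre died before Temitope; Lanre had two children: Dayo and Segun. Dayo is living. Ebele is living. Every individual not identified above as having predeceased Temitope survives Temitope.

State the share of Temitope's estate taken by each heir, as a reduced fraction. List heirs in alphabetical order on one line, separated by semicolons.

There is no surviving spouse, so the entire estate passes to Temitope's descendants per capita at each generation.
At generation 1 (Kehinde, Lanre, Ebele) there are 3 shares of (1)/3 = 1/3 each.
Living: Ebele — each takes 1/3.
Deceased: Kehinde and Lanre. Their combined 2/3 is pooled and carried to generation 2.
At generation 2 (Abiodun, Folake, Ifeoma, Ngozi, Dayo, Segun) there are 6 shares of (2/3)/6 = 1/9 each.
Living: Abiodun, Folake, Ngozi, Dayo, and Segun — each takes 1/9.
Deceased: Ifeoma. That 1/9 share is carried to generation 3.
At generation 3 (Bankole, Ronke) there are 2 shares of (1/9)/2 = 1/18 each.
Living: Bankole and Ronke — each takes 1/18.

Abiodun 1/9; Bankole 1/18; Dayo 1/9; Ebele 1/3; Folake 1/9; Ngozi 1/9; Ronke 1/18; Segun 1/9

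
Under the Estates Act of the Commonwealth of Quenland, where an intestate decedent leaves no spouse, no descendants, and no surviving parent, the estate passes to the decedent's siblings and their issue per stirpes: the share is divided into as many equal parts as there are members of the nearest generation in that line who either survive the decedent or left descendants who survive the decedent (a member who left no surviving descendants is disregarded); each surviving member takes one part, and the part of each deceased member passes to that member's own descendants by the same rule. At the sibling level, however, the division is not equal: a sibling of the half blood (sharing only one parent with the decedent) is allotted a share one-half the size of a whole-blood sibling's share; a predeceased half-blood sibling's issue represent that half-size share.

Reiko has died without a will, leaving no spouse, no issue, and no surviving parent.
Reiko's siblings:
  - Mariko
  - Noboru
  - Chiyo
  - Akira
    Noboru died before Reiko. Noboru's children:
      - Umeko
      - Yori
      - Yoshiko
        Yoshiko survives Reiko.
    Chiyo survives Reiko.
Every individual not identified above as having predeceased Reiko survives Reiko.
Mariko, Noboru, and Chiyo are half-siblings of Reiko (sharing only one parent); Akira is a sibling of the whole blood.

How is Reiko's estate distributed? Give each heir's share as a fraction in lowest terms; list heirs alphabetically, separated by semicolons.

No spouse, descendants, or parent survives, so the estate passes to Reiko's siblings per stirpes.
Half-blood siblings count for one-half the weight of whole-blood siblings at the initial division.
Dividing 1 in proportion to weights (total weight 5/2): Mariko (weight 1/2) → 1/5; Noboru (weight 1/2) → 1/5; Chiyo (weight 1/2) → 1/5; Akira (weight 1) → 2/5.
Mariko is living and takes 1/5.
Noboru predeceased; the 1/5 allotted to Noboru's branch passes to Noboru's issue by representation.
The 1/5 is divided into 3 equal shares of 1/15 among Umeko, Yori, Yoshiko.
Umeko is living and takes 1/15.
Yori is living and takes 1/15.
Yoshiko is living and takes 1/15.
Chiyo is living and takes 1/5.
Akira is living and takes 2/5.

Akira 2/5; Chiyo 1/5; Mariko 1/5; Umeko 1/15; Yori 1/15; Yoshiko 1/15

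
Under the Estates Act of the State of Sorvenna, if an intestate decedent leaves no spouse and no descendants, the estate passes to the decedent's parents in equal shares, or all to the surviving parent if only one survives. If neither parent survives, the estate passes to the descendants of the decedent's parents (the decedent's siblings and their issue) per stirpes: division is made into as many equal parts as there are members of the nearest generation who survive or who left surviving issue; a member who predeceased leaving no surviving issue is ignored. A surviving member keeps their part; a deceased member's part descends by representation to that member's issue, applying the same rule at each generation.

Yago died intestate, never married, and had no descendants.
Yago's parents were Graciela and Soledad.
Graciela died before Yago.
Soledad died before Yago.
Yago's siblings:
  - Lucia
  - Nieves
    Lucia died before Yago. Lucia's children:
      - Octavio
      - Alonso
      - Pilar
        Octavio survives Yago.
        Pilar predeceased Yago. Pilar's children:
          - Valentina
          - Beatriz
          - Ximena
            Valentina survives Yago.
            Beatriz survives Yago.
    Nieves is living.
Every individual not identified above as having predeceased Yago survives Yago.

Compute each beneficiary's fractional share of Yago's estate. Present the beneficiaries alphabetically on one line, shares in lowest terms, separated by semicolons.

Alonso 1/6; Beatriz 1/18; Nieves 1/2; Octavio 1/6; Valentina 1/18; Ximena 1/18

Neither parent survives and there are no descendants, so the estate passes to Yago's siblings and their issue per stirpes.
The estate is divided into 2 equal shares of 1/2 among Lucia, Nieves.
Lucia predeceased; the 1/2 allotted to Lucia's branch passes to Lucia's issue by representation.
The 1/2 is divided into 3 equal shares of 1/6 among Octavio, Alonso, Pilar.
Octavio is living and takes 1/6.
Alonso is living and takes 1/6.
Pilar predeceased; the 1/6 allotted to Pilar's branch passes to Pilar's issue by representation.
The 1/6 is divided into 3 equal shares of 1/18 among Valentina, Beatriz, Ximena.
Valentina is living and takes 1/18.
Beatriz is living and takes 1/18.
Ximena is living and takes 1/18.
Nieves is living and takes 1/2.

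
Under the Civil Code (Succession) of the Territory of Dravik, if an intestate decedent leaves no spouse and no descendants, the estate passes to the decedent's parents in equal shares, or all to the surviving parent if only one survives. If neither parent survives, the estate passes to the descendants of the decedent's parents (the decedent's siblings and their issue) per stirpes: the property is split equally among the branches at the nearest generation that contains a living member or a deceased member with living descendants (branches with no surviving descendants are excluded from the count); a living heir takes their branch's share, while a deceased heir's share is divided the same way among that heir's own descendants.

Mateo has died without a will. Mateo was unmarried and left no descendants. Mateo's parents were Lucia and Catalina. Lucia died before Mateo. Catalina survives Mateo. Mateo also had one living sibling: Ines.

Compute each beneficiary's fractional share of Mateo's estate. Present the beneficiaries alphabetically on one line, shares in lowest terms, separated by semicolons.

Only one parent, Catalina, survives, so Catalina takes the entire estate. The siblings take nothing because a surviving parent has priority.

Catalina 1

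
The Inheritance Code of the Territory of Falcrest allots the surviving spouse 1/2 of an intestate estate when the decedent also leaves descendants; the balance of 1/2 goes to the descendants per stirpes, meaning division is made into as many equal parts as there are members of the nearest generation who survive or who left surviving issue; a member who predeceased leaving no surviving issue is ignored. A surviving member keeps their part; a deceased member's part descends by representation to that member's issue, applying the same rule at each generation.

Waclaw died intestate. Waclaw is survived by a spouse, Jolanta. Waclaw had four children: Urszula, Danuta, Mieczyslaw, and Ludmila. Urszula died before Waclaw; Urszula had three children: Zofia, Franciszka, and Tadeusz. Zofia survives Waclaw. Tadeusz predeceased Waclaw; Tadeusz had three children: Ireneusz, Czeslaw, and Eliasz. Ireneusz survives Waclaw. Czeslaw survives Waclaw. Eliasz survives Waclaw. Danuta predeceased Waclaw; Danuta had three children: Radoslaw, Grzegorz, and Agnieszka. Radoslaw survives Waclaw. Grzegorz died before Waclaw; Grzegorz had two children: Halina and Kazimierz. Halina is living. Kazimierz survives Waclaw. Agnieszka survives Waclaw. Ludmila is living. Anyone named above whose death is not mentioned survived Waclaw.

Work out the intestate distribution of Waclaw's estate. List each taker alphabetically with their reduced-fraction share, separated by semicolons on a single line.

Agnieszka 1/24; Czeslaw 1/72; Eliasz 1/72; Franciszka 1/24; Halina 1/48; Ireneusz 1/72; Jolanta 1/2; Kazimierz 1/48; Ludmila 1/8; Mieczyslaw 1/8; Radoslaw 1/24; Zofia 1/24

Jolanta, as surviving spouse, takes 1/2.
The remaining 1/2 passes to Waclaw's descendants per stirpes.
The 1/2 is divided into 4 equal shares of 1/8 among Urszula, Danuta, Mieczyslaw, Ludmila.
Urszula predeceased; the 1/8 allotted to Urszula's branch passes to Urszula's issue by representation.
The 1/8 is divided into 3 equal shares of 1/24 among Zofia, Franciszka, Tadeusz.
Zofia is living and takes 1/24.
Franciszka is living and takes 1/24.
Tadeusz predeceased; the 1/24 allotted to Tadeusz's branch passes to Tadeusz's issue by representation.
The 1/24 is divided into 3 equal shares of 1/72 among Ireneusz, Czeslaw, Eliasz.
Ireneusz is living and takes 1/72.
Czeslaw is living and takes 1/72.
Eliasz is living and takes 1/72.
Danuta predeceased; the 1/8 allotted to Danuta's branch passes to Danuta's issue by representation.
The 1/8 is divided into 3 equal shares of 1/24 among Radoslaw, Grzegorz, Agnieszka.
Radoslaw is living and takes 1/24.
Grzegorz predeceased; the 1/24 allotted to Grzegorz's branch passes to Grzegorz's issue by representation.
The 1/24 is divided into 2 equal shares of 1/48 among Halina, Kazimierz.
Halina is living and takes 1/48.
Kazimierz is living and takes 1/48.
Agnieszka is living and takes 1/24.
Mieczyslaw is living and takes 1/8.
Ludmila is living and takes 1/8.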